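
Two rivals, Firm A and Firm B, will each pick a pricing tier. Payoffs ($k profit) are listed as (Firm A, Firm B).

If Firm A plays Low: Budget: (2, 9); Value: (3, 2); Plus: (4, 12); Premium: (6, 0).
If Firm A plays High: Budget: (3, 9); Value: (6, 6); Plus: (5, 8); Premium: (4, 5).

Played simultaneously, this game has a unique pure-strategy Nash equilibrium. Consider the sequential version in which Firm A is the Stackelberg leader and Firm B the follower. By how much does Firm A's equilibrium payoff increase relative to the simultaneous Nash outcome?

1

Backward induction with Firm A moving first.
- Low → Firm B plays Plus (best of 9, 2, 12, 0); Firm A gets 4.
- High → Firm B plays Budget (best of 9, 6, 8, 5); Firm A gets 3.
Among 4, 3, the best is 4 at Low. Subgame-perfect outcome: (Low, Plus) with payoffs (4, 12).
Now find the simultaneous Nash equilibrium.
Firm A's best replies: Budget→High; Value→High; Plus→High; Premium→Low.
Firm B's best replies: Low→Plus; High→Budget.
Only (High, Budget) has each player best-responding; Nash payoffs (3, 9).
Firm A's commitment gain: 4 − 3 = 1.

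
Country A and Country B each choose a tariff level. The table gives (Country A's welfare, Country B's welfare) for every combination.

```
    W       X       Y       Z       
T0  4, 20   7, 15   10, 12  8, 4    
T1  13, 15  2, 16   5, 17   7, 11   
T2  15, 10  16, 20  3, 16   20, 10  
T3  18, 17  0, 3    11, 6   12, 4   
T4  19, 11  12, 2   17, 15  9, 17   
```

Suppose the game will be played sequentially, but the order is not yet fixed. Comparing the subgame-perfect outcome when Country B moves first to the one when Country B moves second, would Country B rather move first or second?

first

If Country A leads: Country B's best replies are T0→W, T1→Y, T2→X, T3→W, T4→Z; Country A's induced payoffs 4, 5, 16, 18, 9; outcome (T3, W), payoffs (18, 17).
If Country B leads: Country A's best replies are W→T4, X→T2, Y→T4, Z→T2; Country B's induced payoffs 11, 20, 15, 10; outcome (T2, X), payoffs (16, 20).
Country B gets 20 moving first and 17 moving second, so Country B prefers to move first.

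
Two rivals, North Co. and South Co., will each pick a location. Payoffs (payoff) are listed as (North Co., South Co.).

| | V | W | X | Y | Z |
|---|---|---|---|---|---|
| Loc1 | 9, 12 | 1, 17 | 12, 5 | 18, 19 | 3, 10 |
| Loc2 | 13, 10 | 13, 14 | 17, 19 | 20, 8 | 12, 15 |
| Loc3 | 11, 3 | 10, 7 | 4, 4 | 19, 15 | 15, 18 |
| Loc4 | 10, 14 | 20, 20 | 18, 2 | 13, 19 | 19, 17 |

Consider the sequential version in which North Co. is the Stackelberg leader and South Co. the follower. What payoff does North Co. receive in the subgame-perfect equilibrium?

Backward induction with North Co. moving first.
- Loc1 → South Co. plays Y (best of 12, 17, 5, 19, 10); North Co. gets 18.
- Loc2 → South Co. plays X (best of 10, 14, 19, 8, 15); North Co. gets 17.
- Loc3 → South Co. plays Z (best of 3, 7, 4, 15, 18); North Co. gets 15.
- Loc4 → South Co. plays W (best of 14, 20, 2, 19, 17); North Co. gets 20.
North Co.'s induced payoffs are 18, 17, 15, 20, so North Co. commits to Loc4. Subgame-perfect outcome: (Loc4, W) with payoffs (20, 20).

20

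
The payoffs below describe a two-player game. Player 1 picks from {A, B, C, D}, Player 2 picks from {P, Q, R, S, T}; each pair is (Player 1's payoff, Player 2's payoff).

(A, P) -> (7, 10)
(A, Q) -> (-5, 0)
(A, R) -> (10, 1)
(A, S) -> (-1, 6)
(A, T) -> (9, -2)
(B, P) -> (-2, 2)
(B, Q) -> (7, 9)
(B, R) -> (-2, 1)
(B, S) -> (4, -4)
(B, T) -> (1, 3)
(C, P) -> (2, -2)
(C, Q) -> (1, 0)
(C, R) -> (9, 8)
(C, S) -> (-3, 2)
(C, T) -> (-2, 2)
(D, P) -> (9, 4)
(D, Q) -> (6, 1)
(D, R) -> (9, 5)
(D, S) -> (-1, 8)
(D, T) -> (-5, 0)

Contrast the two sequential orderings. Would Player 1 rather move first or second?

first

If Player 1 leads: Player 2's best replies are A→P, B→Q, C→R, D→S; Player 1's induced payoffs 7, 7, 9, -1; outcome (C, R), payoffs (9, 8).
If Player 2 leads: Player 1's best replies are P→D, Q→B, R→A, S→B, T→A; Player 2's induced payoffs 4, 9, 1, -4, -2; outcome (B, Q), payoffs (7, 9).
Player 1 gets 9 moving first and 7 moving second, so Player 1 prefers to move first.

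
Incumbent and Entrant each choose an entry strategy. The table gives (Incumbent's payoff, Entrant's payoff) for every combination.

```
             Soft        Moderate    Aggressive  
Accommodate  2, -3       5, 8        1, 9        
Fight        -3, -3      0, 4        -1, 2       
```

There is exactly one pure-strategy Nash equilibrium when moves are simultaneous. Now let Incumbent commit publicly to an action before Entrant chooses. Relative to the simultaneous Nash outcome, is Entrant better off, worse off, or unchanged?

unchanged

Entrant best-responds to each possible Incumbent move:
- Accommodate: Entrant compares -3, 8, 9 and picks Aggressive; Incumbent would get 1.
- Fight: Entrant compares -3, 4, 2 and picks Moderate; Incumbent would get 0.
Maximizing over 1, 0, Incumbent chooses Accommodate. Subgame-perfect outcome: (Accommodate, Aggressive) with payoffs (1, 9).
Under simultaneous play:
Incumbent's best replies: Soft→Accommodate; Moderate→Accommodate; Aggressive→Accommodate.
Entrant's best replies: Accommodate→Aggressive; Fight→Moderate.
Only (Accommodate, Aggressive) has each player best-responding; Nash payoffs (1, 9).
Entrant earns 9 sequentially versus 9 at the Nash outcome: unchanged.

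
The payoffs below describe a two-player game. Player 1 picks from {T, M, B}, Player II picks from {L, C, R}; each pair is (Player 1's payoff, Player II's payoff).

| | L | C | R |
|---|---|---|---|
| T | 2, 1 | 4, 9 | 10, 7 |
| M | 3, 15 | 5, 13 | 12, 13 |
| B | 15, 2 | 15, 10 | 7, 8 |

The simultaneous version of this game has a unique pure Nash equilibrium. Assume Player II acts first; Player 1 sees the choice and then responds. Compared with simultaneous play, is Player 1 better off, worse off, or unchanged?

Backward induction with Player II moving first.
- L: Player 1 compares 2, 3, 15 and picks B; Player II would get 2.
- C: Player 1 compares 4, 5, 15 and picks B; Player II would get 10.
- R: Player 1 compares 10, 12, 7 and picks M; Player II would get 13.
Maximizing over 2, 10, 13, Player II chooses R. Subgame-perfect outcome: (M, R) with payoffs (12, 13).
Under simultaneous play:
Player 1's best replies: L→B; C→B; R→M.
Player II's best replies: T→C; M→L; B→C.
Only (B, C) has each player best-responding; Nash payoffs (15, 10).
Player 1 earns 12 sequentially versus 15 at the Nash outcome: worse off.

worse off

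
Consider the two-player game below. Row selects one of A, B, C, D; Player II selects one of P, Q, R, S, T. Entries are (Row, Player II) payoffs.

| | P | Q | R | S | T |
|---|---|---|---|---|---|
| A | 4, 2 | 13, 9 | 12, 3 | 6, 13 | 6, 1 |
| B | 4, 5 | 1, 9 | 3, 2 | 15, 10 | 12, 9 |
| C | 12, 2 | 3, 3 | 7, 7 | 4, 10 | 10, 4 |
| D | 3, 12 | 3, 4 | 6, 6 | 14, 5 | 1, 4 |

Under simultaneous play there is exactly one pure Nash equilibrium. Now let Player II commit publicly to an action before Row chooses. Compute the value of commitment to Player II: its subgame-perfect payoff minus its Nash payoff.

Work backward from Row's decision.
- P: BR = C, leader payoff 2.
- Q: BR = A, leader payoff 9.
- R: BR = A, leader payoff 3.
- S: BR = B, leader payoff 10.
- T: BR = B, leader payoff 9.
Maximizing over 2, 9, 3, 10, 9, Player II chooses S. Subgame-perfect outcome: (B, S) with payoffs (15, 10).
Now find the simultaneous Nash equilibrium.
Row's best replies: P→C; Q→A; R→A; S→B; T→B.
Player II's best replies: A→S; B→S; C→S; D→P.
The unique mutual best reply is (B, S), giving (15, 10).
Player II's commitment gain: 10 − 10 = 0.

0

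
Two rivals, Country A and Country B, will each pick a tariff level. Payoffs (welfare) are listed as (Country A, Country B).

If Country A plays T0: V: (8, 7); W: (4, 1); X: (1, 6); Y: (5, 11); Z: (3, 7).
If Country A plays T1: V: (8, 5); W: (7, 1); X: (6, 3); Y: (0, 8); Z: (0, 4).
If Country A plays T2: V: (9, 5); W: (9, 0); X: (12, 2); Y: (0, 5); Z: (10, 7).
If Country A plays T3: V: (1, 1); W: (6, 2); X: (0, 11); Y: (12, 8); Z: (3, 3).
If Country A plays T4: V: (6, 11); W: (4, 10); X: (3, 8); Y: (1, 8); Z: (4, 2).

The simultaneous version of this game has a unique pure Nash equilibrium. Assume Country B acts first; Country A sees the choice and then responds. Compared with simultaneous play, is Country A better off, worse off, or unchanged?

Solve by backward induction (Country B leads).
- V → Country A plays T2 (best of 8, 8, 9, 1, 6); Country B gets 5.
- W → Country A plays T2 (best of 4, 7, 9, 6, 4); Country B gets 0.
- X → Country A plays T2 (best of 1, 6, 12, 0, 3); Country B gets 2.
- Y → Country A plays T3 (best of 5, 0, 0, 12, 1); Country B gets 8.
- Z → Country A plays T2 (best of 3, 0, 10, 3, 4); Country B gets 7.
Among 5, 0, 2, 8, 7, the best is 8 at Y. Subgame-perfect outcome: (T3, Y) with payoffs (12, 8).
Now find the simultaneous Nash equilibrium.
Country A's best replies: V→T2; W→T2; X→T2; Y→T3; Z→T2.
Country B's best replies: T0→Y; T1→Y; T2→Z; T3→X; T4→V.
The unique mutual best reply is (T2, Z), giving (10, 7).
Country A earns 12 sequentially versus 10 at the Nash outcome: better off.

better off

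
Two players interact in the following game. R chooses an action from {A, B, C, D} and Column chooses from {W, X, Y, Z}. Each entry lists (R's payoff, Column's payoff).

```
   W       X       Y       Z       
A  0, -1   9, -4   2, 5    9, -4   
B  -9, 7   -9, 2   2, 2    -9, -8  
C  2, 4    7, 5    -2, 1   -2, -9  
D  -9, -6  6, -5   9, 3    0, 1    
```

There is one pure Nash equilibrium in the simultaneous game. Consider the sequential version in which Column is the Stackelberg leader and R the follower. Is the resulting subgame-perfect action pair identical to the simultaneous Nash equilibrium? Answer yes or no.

Solve by backward induction (Column leads).
- W: BR = C, leader payoff 4.
- X: BR = A, leader payoff -4.
- Y: BR = D, leader payoff 3.
- Z: BR = A, leader payoff -4.
Maximizing over 4, -4, 3, -4, Column chooses W. Subgame-perfect outcome: (C, W) with payoffs (2, 4).
Now find the simultaneous Nash equilibrium.
R's best replies: W→C; X→A; Y→D; Z→A.
Column's best replies: A→Y; B→W; C→X; D→Y.
Only (D, Y) has each player best-responding; Nash payoffs (9, 3).
Sequential outcome (C, W) differs from the Nash profile (D, Y).

no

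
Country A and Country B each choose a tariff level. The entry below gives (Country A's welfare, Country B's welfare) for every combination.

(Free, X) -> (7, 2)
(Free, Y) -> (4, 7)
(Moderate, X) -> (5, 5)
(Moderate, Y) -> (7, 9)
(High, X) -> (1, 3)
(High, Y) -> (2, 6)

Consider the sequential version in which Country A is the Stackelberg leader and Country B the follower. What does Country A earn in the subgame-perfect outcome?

7

Work backward from Country B's decision.
- Free: Country B compares 2, 7 and picks Y; Country A would get 4.
- Moderate: Country B compares 5, 9 and picks Y; Country A would get 7.
- High: Country B compares 3, 6 and picks Y; Country A would get 2.
Among 4, 7, 2, the best is 7 at Moderate. Subgame-perfect outcome: (Moderate, Y) with payoffs (7, 9).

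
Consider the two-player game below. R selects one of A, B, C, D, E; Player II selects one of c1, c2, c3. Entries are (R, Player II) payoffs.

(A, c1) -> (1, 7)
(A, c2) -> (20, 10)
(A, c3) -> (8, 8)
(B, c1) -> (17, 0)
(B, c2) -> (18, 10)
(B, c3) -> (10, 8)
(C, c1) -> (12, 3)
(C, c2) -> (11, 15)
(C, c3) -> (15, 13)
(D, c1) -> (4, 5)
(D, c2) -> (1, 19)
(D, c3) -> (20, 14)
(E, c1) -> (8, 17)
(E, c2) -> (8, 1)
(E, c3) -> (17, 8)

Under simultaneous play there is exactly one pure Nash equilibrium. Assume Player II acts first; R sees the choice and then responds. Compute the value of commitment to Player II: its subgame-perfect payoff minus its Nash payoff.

4

R best-responds to each possible Player II move:
- c1: R compares 1, 17, 12, 4, 8 and picks B; Player II would get 0.
- c2: R compares 20, 18, 11, 1, 8 and picks A; Player II would get 10.
- c3: R compares 8, 10, 15, 20, 17 and picks D; Player II would get 14.
Player II's induced payoffs are 0, 10, 14, so Player II commits to c3. Subgame-perfect outcome: (D, c3) with payoffs (20, 14).
For the simultaneous game, intersect best replies.
R's best replies: c1→B; c2→A; c3→D.
Player II's best replies: A→c2; B→c2; C→c2; D→c2; E→c1.
The unique mutual best reply is (A, c2), giving (20, 10).
Player II's commitment gain: 14 − 10 = 4.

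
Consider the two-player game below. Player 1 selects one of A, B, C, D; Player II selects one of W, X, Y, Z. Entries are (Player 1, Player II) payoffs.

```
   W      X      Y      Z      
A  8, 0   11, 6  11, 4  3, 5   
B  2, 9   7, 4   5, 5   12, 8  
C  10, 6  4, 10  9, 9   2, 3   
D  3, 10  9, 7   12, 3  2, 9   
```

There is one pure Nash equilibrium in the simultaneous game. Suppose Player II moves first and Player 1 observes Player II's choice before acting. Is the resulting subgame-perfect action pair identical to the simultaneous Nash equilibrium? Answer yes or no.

Player 1 best-responds to each possible Player II move:
- W → Player 1 plays C (best of 8, 2, 10, 3); Player II gets 6.
- X → Player 1 plays A (best of 11, 7, 4, 9); Player II gets 6.
- Y → Player 1 plays D (best of 11, 5, 9, 12); Player II gets 3.
- Z → Player 1 plays B (best of 3, 12, 2, 2); Player II gets 8.
Player II's induced payoffs are 6, 6, 3, 8, so Player II commits to Z. Subgame-perfect outcome: (B, Z) with payoffs (12, 8).
Now find the simultaneous Nash equilibrium.
Player 1's best replies: W→C; X→A; Y→D; Z→B.
Player II's best replies: A→X; B→W; C→X; D→W.
The unique mutual best reply is (A, X), giving (11, 6).
Sequential outcome (B, Z) differs from the Nash profile (A, X).

no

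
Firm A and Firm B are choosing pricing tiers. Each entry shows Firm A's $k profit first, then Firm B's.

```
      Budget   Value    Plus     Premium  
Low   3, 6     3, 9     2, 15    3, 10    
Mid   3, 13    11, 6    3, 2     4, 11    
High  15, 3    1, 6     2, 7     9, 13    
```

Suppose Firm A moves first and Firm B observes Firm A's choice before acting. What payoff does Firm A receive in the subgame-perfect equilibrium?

9

Solve by backward induction (Firm A leads).
- Low: BR = Plus, leader payoff 2.
- Mid: BR = Budget, leader payoff 3.
- High: BR = Premium, leader payoff 9.
Firm A's induced payoffs are 2, 3, 9, so Firm A commits to High. Subgame-perfect outcome: (High, Premium) with payoffs (9, 13).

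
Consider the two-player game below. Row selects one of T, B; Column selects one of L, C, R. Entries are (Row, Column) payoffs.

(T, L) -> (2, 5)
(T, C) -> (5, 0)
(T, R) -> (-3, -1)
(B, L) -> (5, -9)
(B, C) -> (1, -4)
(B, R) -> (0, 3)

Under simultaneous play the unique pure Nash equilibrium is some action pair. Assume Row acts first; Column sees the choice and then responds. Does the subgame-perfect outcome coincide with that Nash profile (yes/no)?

no

Solve by backward induction (Row leads).
- T: BR = L, leader payoff 2.
- B: BR = R, leader payoff 0.
Maximizing over 2, 0, Row chooses T. Subgame-perfect outcome: (T, L) with payoffs (2, 5).
For the simultaneous game, intersect best replies.
Row's best replies: L→B; C→T; R→B.
Column's best replies: T→L; B→R.
The unique mutual best reply is (B, R), giving (0, 3).
Sequential outcome (T, L) differs from the Nash profile (B, R).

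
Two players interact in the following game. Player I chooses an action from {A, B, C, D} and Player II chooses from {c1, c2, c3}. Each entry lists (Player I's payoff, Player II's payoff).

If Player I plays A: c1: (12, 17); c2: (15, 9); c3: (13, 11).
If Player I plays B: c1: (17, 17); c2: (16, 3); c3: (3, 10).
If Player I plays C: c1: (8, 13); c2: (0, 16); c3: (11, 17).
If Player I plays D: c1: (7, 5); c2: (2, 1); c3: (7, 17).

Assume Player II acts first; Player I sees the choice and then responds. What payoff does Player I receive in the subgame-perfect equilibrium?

Player I best-responds to each possible Player II move:
- c1: Player I compares 12, 17, 8, 7 and picks B; Player II would get 17.
- c2: Player I compares 15, 16, 0, 2 and picks B; Player II would get 3.
- c3: Player I compares 13, 3, 11, 7 and picks A; Player II would get 11.
Player II's induced payoffs are 17, 3, 11, so Player II commits to c1. Subgame-perfect outcome: (B, c1) with payoffs (17, 17).

17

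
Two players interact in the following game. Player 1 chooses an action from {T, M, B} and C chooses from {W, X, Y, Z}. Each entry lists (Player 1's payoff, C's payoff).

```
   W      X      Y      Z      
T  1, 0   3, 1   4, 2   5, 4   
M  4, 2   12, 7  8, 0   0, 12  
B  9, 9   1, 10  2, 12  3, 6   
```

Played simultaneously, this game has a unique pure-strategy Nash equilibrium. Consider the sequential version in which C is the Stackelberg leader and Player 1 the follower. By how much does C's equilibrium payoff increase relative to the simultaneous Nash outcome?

5

Player 1 best-responds to each possible C move:
- W: Player 1 compares 1, 4, 9 and picks B; C would get 9.
- X: Player 1 compares 3, 12, 1 and picks M; C would get 7.
- Y: Player 1 compares 4, 8, 2 and picks M; C would get 0.
- Z: Player 1 compares 5, 0, 3 and picks T; C would get 4.
Among 9, 7, 0, 4, the best is 9 at W. Subgame-perfect outcome: (B, W) with payoffs (9, 9).
Under simultaneous play:
Player 1's best replies: W→B; X→M; Y→M; Z→T.
C's best replies: T→Z; M→Z; B→Y.
Only (T, Z) has each player best-responding; Nash payoffs (5, 4).
C's commitment gain: 9 − 4 = 5.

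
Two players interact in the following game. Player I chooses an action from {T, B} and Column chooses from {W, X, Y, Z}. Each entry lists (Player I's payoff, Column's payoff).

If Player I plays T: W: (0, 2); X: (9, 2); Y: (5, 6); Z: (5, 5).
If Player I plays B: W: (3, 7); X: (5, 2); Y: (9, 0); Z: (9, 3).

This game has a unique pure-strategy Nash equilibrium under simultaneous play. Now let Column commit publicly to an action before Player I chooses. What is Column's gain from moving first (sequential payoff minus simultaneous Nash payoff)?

0

Solve by backward induction (Column leads).
- W: Player I compares 0, 3 and picks B; Column would get 7.
- X: Player I compares 9, 5 and picks T; Column would get 2.
- Y: Player I compares 5, 9 and picks B; Column would get 0.
- Z: Player I compares 5, 9 and picks B; Column would get 3.
Maximizing over 7, 2, 0, 3, Column chooses W. Subgame-perfect outcome: (B, W) with payoffs (3, 7).
Now find the simultaneous Nash equilibrium.
Player I's best replies: W→B; X→T; Y→B; Z→B.
Column's best replies: T→Y; B→W.
Only (B, W) has each player best-responding; Nash payoffs (3, 7).
Column's commitment gain: 7 − 7 = 0.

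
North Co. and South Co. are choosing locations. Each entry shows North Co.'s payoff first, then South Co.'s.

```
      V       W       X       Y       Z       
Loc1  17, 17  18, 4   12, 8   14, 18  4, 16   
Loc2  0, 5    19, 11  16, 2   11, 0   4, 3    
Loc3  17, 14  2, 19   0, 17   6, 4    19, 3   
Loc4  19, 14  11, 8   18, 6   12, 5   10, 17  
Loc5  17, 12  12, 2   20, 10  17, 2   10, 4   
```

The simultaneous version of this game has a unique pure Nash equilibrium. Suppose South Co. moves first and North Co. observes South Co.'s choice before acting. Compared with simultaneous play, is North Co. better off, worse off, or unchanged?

North Co. best-responds to each possible South Co. move:
- V → North Co. plays Loc4 (best of 17, 0, 17, 19, 17); South Co. gets 14.
- W → North Co. plays Loc2 (best of 18, 19, 2, 11, 12); South Co. gets 11.
- X → North Co. plays Loc5 (best of 12, 16, 0, 18, 20); South Co. gets 10.
- Y → North Co. plays Loc5 (best of 14, 11, 6, 12, 17); South Co. gets 2.
- Z → North Co. plays Loc3 (best of 4, 4, 19, 10, 10); South Co. gets 3.
South Co.'s induced payoffs are 14, 11, 10, 2, 3, so South Co. commits to V. Subgame-perfect outcome: (Loc4, V) with payoffs (19, 14).
Now find the simultaneous Nash equilibrium.
North Co.'s best replies: V→Loc4; W→Loc2; X→Loc5; Y→Loc5; Z→Loc3.
South Co.'s best replies: Loc1→Y; Loc2→W; Loc3→W; Loc4→Z; Loc5→V.
The unique mutual best reply is (Loc2, W), giving (19, 11).
North Co. earns 19 sequentially versus 19 at the Nash outcome: unchanged.

unchanged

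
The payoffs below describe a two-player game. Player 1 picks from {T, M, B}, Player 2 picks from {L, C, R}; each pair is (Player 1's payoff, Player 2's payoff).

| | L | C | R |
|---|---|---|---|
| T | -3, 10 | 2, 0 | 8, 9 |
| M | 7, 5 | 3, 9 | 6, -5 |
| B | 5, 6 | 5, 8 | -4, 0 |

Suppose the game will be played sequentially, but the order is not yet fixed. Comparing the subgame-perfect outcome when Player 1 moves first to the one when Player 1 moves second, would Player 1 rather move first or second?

If Player 1 leads: Player 2's best replies are T→L, M→C, B→C; Player 1's induced payoffs -3, 3, 5; outcome (B, C), payoffs (5, 8).
If Player 2 leads: Player 1's best replies are L→M, C→B, R→T; Player 2's induced payoffs 5, 8, 9; outcome (T, R), payoffs (8, 9).
Player 1 gets 5 moving first and 8 moving second, so Player 1 prefers to move second.

second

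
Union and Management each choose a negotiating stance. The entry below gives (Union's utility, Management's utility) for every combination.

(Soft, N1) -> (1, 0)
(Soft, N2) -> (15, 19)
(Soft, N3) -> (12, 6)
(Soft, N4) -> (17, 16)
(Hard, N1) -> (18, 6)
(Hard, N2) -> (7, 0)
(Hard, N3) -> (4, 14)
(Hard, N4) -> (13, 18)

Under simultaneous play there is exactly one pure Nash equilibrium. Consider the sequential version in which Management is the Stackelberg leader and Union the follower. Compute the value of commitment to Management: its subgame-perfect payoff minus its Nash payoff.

0

Union best-responds to each possible Management move:
- N1: BR = Hard, leader payoff 6.
- N2: BR = Soft, leader payoff 19.
- N3: BR = Soft, leader payoff 6.
- N4: BR = Soft, leader payoff 16.
Management's induced payoffs are 6, 19, 6, 16, so Management commits to N2. Subgame-perfect outcome: (Soft, N2) with payoffs (15, 19).
Under simultaneous play:
Union's best replies: N1→Hard; N2→Soft; N3→Soft; N4→Soft.
Management's best replies: Soft→N2; Hard→N4.
Only (Soft, N2) has each player best-responding; Nash payoffs (15, 19).
Management's commitment gain: 19 − 19 = 0.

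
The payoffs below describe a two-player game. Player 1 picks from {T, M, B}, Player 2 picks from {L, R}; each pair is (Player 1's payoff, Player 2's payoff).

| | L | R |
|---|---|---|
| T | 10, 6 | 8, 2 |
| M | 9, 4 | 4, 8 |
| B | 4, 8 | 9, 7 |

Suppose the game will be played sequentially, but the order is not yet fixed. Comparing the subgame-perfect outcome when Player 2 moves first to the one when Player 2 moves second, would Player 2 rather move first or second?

first

If Player 1 leads: Player 2's best replies are T→L, M→R, B→L; Player 1's induced payoffs 10, 4, 4; outcome (T, L), payoffs (10, 6).
If Player 2 leads: Player 1's best replies are L→T, R→B; Player 2's induced payoffs 6, 7; outcome (B, R), payoffs (9, 7).
Player 2 gets 7 moving first and 6 moving second, so Player 2 prefers to move first.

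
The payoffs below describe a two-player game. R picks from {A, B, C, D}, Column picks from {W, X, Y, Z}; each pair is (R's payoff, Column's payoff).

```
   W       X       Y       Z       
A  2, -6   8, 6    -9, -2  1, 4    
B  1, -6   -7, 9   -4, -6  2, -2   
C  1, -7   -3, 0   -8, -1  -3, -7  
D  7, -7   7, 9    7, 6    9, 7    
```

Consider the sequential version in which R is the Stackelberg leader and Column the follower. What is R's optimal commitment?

A

Work backward from Column's decision.
- A: BR = X, leader payoff 8.
- B: BR = X, leader payoff -7.
- C: BR = X, leader payoff -3.
- D: BR = X, leader payoff 7.
Maximizing over 8, -7, -3, 7, R chooses A. Subgame-perfect outcome: (A, X) with payoffs (8, 6).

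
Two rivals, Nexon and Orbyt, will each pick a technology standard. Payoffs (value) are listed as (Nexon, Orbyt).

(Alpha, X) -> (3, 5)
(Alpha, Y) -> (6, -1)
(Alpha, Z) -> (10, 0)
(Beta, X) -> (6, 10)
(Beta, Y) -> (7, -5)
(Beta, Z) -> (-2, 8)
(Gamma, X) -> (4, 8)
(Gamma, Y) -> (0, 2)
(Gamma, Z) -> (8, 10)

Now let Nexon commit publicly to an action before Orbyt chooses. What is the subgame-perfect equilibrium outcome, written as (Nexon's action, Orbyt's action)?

Backward induction with Nexon moving first.
- Alpha → Orbyt plays X (best of 5, -1, 0); Nexon gets 3.
- Beta → Orbyt plays X (best of 10, -5, 8); Nexon gets 6.
- Gamma → Orbyt plays Z (best of 8, 2, 10); Nexon gets 8.
Among 3, 6, 8, the best is 8 at Gamma. Subgame-perfect outcome: (Gamma, Z) with payoffs (8, 10).

(Gamma, Z)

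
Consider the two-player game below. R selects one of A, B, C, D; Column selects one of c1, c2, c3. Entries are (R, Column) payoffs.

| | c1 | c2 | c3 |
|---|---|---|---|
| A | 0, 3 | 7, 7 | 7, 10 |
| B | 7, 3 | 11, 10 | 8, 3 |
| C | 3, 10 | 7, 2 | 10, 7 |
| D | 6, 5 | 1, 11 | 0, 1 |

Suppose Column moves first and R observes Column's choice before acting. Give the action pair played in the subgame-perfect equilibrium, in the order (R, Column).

(B, c2)

Backward induction with Column moving first.
- c1 → R plays B (best of 0, 7, 3, 6); Column gets 3.
- c2 → R plays B (best of 7, 11, 7, 1); Column gets 10.
- c3 → R plays C (best of 7, 8, 10, 0); Column gets 7.
Among 3, 10, 7, the best is 10 at c2. Subgame-perfect outcome: (B, c2) with payoffs (11, 10).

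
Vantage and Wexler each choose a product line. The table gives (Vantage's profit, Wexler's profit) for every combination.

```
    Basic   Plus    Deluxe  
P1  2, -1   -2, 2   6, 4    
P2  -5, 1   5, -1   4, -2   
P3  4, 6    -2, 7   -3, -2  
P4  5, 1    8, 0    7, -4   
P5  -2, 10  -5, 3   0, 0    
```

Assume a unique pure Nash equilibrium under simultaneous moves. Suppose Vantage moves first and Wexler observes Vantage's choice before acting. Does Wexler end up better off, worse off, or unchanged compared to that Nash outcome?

better off

Solve by backward induction (Vantage leads).
- P1 → Wexler plays Deluxe (best of -1, 2, 4); Vantage gets 6.
- P2 → Wexler plays Basic (best of 1, -1, -2); Vantage gets -5.
- P3 → Wexler plays Plus (best of 6, 7, -2); Vantage gets -2.
- P4 → Wexler plays Basic (best of 1, 0, -4); Vantage gets 5.
- P5 → Wexler plays Basic (best of 10, 3, 0); Vantage gets -2.
Maximizing over 6, -5, -2, 5, -2, Vantage chooses P1. Subgame-perfect outcome: (P1, Deluxe) with payoffs (6, 4).
For the simultaneous game, intersect best replies.
Vantage's best replies: Basic→P4; Plus→P4; Deluxe→P4.
Wexler's best replies: P1→Deluxe; P2→Basic; P3→Plus; P4→Basic; P5→Basic.
The unique mutual best reply is (P4, Basic), giving (5, 1).
Wexler earns 4 sequentially versus 1 at the Nash outcome: better off.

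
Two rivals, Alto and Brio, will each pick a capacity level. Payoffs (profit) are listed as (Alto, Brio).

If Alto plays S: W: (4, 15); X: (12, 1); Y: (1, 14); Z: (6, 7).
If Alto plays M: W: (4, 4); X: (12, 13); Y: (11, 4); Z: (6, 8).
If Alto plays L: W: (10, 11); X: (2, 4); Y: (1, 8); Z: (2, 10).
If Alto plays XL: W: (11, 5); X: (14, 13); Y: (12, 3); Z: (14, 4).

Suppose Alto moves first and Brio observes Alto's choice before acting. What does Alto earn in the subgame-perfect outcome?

Backward induction with Alto moving first.
- S: Brio compares 15, 1, 14, 7 and picks W; Alto would get 4.
- M: Brio compares 4, 13, 4, 8 and picks X; Alto would get 12.
- L: Brio compares 11, 4, 8, 10 and picks W; Alto would get 10.
- XL: Brio compares 5, 13, 3, 4 and picks X; Alto would get 14.
Maximizing over 4, 12, 10, 14, Alto chooses XL. Subgame-perfect outcome: (XL, X) with payoffs (14, 13).

14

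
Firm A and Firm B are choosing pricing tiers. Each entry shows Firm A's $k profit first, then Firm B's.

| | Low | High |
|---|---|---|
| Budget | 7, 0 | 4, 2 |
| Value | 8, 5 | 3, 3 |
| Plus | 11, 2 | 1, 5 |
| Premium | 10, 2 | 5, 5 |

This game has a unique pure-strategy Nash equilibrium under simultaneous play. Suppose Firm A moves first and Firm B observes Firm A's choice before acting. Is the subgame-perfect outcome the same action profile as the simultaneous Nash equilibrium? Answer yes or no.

no

Firm B best-responds to each possible Firm A move:
- Budget → Firm B plays High (best of 0, 2); Firm A gets 4.
- Value → Firm B plays Low (best of 5, 3); Firm A gets 8.
- Plus → Firm B plays High (best of 2, 5); Firm A gets 1.
- Premium → Firm B plays High (best of 2, 5); Firm A gets 5.
Maximizing over 4, 8, 1, 5, Firm A chooses Value. Subgame-perfect outcome: (Value, Low) with payoffs (8, 5).
Under simultaneous play:
Firm A's best replies: Low→Plus; High→Premium.
Firm B's best replies: Budget→High; Value→Low; Plus→High; Premium→High.
The unique mutual best reply is (Premium, High), giving (5, 5).
Sequential outcome (Value, Low) differs from the Nash profile (Premium, High).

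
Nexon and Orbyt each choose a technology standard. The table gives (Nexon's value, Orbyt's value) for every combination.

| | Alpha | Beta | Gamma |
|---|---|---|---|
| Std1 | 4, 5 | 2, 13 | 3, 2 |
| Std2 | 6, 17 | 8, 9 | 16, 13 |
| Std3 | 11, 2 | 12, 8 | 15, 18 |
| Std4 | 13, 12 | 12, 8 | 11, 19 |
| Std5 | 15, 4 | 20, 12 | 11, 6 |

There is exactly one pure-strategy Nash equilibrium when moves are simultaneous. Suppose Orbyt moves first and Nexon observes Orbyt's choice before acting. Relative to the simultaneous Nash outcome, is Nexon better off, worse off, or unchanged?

Work backward from Nexon's decision.
- Alpha: BR = Std5, leader payoff 4.
- Beta: BR = Std5, leader payoff 12.
- Gamma: BR = Std2, leader payoff 13.
Maximizing over 4, 12, 13, Orbyt chooses Gamma. Subgame-perfect outcome: (Std2, Gamma) with payoffs (16, 13).
Now find the simultaneous Nash equilibrium.
Nexon's best replies: Alpha→Std5; Beta→Std5; Gamma→Std2.
Orbyt's best replies: Std1→Beta; Std2→Alpha; Std3→Gamma; Std4→Gamma; Std5→Beta.
The unique mutual best reply is (Std5, Beta), giving (20, 12).
Nexon earns 16 sequentially versus 20 at the Nash outcome: worse off.

worse off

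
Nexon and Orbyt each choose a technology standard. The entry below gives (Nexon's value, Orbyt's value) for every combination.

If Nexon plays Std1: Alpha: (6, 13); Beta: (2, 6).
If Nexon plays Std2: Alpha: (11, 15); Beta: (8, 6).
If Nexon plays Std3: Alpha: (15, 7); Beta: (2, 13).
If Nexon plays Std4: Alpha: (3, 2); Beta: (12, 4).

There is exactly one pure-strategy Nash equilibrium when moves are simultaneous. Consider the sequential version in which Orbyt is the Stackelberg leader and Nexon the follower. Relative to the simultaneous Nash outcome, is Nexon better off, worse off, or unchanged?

Backward induction with Orbyt moving first.
- Alpha → Nexon plays Std3 (best of 6, 11, 15, 3); Orbyt gets 7.
- Beta → Nexon plays Std4 (best of 2, 8, 2, 12); Orbyt gets 4.
Orbyt's induced payoffs are 7, 4, so Orbyt commits to Alpha. Subgame-perfect outcome: (Std3, Alpha) with payoffs (15, 7).
Under simultaneous play:
Nexon's best replies: Alpha→Std3; Beta→Std4.
Orbyt's best replies: Std1→Alpha; Std2→Alpha; Std3→Beta; Std4→Beta.
The unique mutual best reply is (Std4, Beta), giving (12, 4).
Nexon earns 15 sequentially versus 12 at the Nash outcome: better off.

better off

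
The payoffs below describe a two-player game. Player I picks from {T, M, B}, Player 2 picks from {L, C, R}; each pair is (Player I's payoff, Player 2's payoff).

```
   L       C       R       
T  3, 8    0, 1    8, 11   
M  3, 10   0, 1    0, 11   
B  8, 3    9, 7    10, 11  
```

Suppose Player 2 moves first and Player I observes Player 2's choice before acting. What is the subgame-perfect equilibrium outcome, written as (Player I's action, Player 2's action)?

(B, R)

Backward induction with Player 2 moving first.
- L → Player I plays B (best of 3, 3, 8); Player 2 gets 3.
- C → Player I plays B (best of 0, 0, 9); Player 2 gets 7.
- R → Player I plays B (best of 8, 0, 10); Player 2 gets 11.
Player 2's induced payoffs are 3, 7, 11, so Player 2 commits to R. Subgame-perfect outcome: (B, R) with payoffs (10, 11).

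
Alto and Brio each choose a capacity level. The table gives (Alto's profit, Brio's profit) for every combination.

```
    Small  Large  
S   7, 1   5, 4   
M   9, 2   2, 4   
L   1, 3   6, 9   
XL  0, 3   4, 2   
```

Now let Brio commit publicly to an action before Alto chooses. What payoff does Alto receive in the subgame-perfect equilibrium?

6

Solve by backward induction (Brio leads).
- Small: Alto compares 7, 9, 1, 0 and picks M; Brio would get 2.
- Large: Alto compares 5, 2, 6, 4 and picks L; Brio would get 9.
Among 2, 9, the best is 9 at Large. Subgame-perfect outcome: (L, Large) with payoffs (6, 9).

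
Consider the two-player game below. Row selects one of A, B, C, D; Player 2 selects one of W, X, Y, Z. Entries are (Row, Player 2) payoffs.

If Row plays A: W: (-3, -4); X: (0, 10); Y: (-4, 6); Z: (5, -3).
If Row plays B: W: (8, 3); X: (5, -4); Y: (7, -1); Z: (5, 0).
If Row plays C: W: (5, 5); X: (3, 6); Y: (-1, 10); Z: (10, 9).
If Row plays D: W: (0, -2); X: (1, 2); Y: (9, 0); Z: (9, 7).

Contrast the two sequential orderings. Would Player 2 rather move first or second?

first

If Row leads: Player 2's best replies are A→X, B→W, C→Y, D→Z; Row's induced payoffs 0, 8, -1, 9; outcome (D, Z), payoffs (9, 7).
If Player 2 leads: Row's best replies are W→B, X→B, Y→D, Z→C; Player 2's induced payoffs 3, -4, 0, 9; outcome (C, Z), payoffs (10, 9).
Player 2 gets 9 moving first and 7 moving second, so Player 2 prefers to move first.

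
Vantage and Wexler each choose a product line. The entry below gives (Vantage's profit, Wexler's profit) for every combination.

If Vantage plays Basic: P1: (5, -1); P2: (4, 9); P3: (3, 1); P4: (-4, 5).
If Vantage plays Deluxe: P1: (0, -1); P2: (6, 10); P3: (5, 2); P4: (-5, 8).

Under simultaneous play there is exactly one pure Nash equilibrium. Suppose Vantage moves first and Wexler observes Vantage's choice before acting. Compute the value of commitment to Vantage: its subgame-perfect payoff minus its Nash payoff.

0

Backward induction with Vantage moving first.
- Basic: BR = P2, leader payoff 4.
- Deluxe: BR = P2, leader payoff 6.
Vantage's induced payoffs are 4, 6, so Vantage commits to Deluxe. Subgame-perfect outcome: (Deluxe, P2) with payoffs (6, 10).
For the simultaneous game, intersect best replies.
Vantage's best replies: P1→Basic; P2→Deluxe; P3→Deluxe; P4→Basic.
Wexler's best replies: Basic→P2; Deluxe→P2.
Only (Deluxe, P2) has each player best-responding; Nash payoffs (6, 10).
Vantage's commitment gain: 6 − 6 = 0.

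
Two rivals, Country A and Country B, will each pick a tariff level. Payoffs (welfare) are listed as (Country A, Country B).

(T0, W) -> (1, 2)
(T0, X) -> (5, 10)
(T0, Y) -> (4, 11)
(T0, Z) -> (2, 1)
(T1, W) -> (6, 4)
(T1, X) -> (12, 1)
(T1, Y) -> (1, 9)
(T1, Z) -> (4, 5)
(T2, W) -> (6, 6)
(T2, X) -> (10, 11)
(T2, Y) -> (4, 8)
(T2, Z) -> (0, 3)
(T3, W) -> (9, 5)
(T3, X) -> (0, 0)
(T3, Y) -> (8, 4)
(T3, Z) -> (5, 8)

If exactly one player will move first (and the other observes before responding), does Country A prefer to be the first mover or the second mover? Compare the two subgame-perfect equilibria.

If Country A leads: Country B's best replies are T0→Y, T1→Y, T2→X, T3→Z; Country A's induced payoffs 4, 1, 10, 5; outcome (T2, X), payoffs (10, 11).
If Country B leads: Country A's best replies are W→T3, X→T1, Y→T3, Z→T3; Country B's induced payoffs 5, 1, 4, 8; outcome (T3, Z), payoffs (5, 8).
Country A gets 10 moving first and 5 moving second, so Country A prefers to move first.

first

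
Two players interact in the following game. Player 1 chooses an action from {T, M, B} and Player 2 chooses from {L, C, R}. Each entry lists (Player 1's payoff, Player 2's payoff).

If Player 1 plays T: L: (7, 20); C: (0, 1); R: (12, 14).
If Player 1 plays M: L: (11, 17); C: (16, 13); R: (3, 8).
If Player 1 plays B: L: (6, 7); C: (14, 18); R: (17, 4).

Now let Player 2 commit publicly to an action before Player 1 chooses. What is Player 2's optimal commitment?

L

Solve by backward induction (Player 2 leads).
- L: BR = M, leader payoff 17.
- C: BR = M, leader payoff 13.
- R: BR = B, leader payoff 4.
Maximizing over 17, 13, 4, Player 2 chooses L. Subgame-perfect outcome: (M, L) with payoffs (11, 17).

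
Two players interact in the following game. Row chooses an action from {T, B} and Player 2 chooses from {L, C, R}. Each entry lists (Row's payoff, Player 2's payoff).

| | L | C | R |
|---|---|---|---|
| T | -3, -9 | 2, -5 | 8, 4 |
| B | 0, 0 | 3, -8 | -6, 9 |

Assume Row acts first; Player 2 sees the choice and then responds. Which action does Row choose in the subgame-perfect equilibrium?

Player 2 best-responds to each possible Row move:
- T → Player 2 plays R (best of -9, -5, 4); Row gets 8.
- B → Player 2 plays R (best of 0, -8, 9); Row gets -6.
Among 8, -6, the best is 8 at T. Subgame-perfect outcome: (T, R) with payoffs (8, 4).

T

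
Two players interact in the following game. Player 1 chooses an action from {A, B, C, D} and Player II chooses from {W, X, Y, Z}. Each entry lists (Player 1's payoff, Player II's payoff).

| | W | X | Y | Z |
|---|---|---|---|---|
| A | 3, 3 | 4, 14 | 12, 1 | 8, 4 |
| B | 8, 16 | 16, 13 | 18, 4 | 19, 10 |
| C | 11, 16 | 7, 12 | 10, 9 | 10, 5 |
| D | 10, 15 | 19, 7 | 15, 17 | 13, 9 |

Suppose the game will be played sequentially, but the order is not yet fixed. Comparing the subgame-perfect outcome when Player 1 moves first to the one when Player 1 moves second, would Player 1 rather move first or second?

If Player 1 leads: Player II's best replies are A→X, B→W, C→W, D→Y; Player 1's induced payoffs 4, 8, 11, 15; outcome (D, Y), payoffs (15, 17).
If Player II leads: Player 1's best replies are W→C, X→D, Y→B, Z→B; Player II's induced payoffs 16, 7, 4, 10; outcome (C, W), payoffs (11, 16).
Player 1 gets 15 moving first and 11 moving second, so Player 1 prefers to move first.

first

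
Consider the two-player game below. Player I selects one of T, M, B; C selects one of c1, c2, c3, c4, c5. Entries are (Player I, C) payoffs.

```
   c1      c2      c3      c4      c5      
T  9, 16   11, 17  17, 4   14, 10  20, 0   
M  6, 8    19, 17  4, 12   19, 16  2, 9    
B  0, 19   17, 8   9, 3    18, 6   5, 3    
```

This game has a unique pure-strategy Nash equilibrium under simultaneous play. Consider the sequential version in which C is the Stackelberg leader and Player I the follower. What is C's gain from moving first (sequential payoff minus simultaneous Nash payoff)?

0

Work backward from Player I's decision.
- c1: Player I compares 9, 6, 0 and picks T; C would get 16.
- c2: Player I compares 11, 19, 17 and picks M; C would get 17.
- c3: Player I compares 17, 4, 9 and picks T; C would get 4.
- c4: Player I compares 14, 19, 18 and picks M; C would get 16.
- c5: Player I compares 20, 2, 5 and picks T; C would get 0.
C's induced payoffs are 16, 17, 4, 16, 0, so C commits to c2. Subgame-perfect outcome: (M, c2) with payoffs (19, 17).
For the simultaneous game, intersect best replies.
Player I's best replies: c1→T; c2→M; c3→T; c4→M; c5→T.
C's best replies: T→c2; M→c2; B→c1.
Only (M, c2) has each player best-responding; Nash payoffs (19, 17).
C's commitment gain: 17 − 17 = 0.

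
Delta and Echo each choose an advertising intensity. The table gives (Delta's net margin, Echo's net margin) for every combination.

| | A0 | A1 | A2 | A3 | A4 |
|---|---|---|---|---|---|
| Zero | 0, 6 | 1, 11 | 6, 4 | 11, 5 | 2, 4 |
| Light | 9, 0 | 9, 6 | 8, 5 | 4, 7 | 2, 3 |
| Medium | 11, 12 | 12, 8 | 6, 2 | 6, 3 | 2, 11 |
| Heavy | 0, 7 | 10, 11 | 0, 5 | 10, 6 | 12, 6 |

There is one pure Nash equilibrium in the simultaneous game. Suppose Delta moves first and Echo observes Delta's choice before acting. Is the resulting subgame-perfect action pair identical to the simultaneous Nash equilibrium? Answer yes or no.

Backward induction with Delta moving first.
- Zero: Echo compares 6, 11, 4, 5, 4 and picks A1; Delta would get 1.
- Light: Echo compares 0, 6, 5, 7, 3 and picks A3; Delta would get 4.
- Medium: Echo compares 12, 8, 2, 3, 11 and picks A0; Delta would get 11.
- Heavy: Echo compares 7, 11, 5, 6, 6 and picks A1; Delta would get 10.
Maximizing over 1, 4, 11, 10, Delta chooses Medium. Subgame-perfect outcome: (Medium, A0) with payoffs (11, 12).
Now find the simultaneous Nash equilibrium.
Delta's best replies: A0→Medium; A1→Medium; A2→Light; A3→Zero; A4→Heavy.
Echo's best replies: Zero→A1; Light→A3; Medium→A0; Heavy→A1.
The unique mutual best reply is (Medium, A0), giving (11, 12).
Sequential outcome (Medium, A0) coincides with the Nash profile (Medium, A0).

yes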